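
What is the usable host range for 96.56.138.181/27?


Network: 96.56.138.160
Broadcast: 96.56.138.191
First usable = network + 1
Last usable = broadcast - 1
Range: 96.56.138.161 to 96.56.138.190


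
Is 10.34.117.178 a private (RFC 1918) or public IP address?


RFC 1918 private ranges:
  10.0.0.0/8 (10.0.0.0 - 10.255.255.255)
  172.16.0.0/12 (172.16.0.0 - 172.31.255.255)
  192.168.0.0/16 (192.168.0.0 - 192.168.255.255)
Private (in 10.0.0.0/8)


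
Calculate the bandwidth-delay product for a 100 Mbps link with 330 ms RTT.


BDP = bandwidth * RTT
= 100 Mbps * 330 ms
= 100 * 1e6 * 330 / 1000 bits
= 33000000 bits
= 4125000 bytes
= 4028.3203 KB
BDP = 33000000 bits (4125000 bytes)


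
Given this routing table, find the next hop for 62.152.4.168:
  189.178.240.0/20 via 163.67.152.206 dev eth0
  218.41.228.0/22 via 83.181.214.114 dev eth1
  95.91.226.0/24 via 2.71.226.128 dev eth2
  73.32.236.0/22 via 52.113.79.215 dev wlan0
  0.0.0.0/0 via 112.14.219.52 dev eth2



Longest prefix match for 62.152.4.168:
  /20 189.178.240.0: no
  /22 218.41.228.0: no
  /24 95.91.226.0: no
  /22 73.32.236.0: no
  /0 0.0.0.0: MATCH
Selected: next-hop 112.14.219.52 via eth2 (matched /0)


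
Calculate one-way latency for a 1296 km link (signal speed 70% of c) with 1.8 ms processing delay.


Speed = 0.7 * 3e5 km/s = 210000 km/s
Propagation delay = 1296 / 210000 = 0.0062 s = 6.1714 ms
Processing delay = 1.8 ms
Total one-way latency = 7.9714 ms


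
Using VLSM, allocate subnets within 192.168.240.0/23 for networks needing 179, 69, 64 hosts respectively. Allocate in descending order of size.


179 hosts -> /24 (254 usable): 192.168.240.0/24
69 hosts -> /25 (126 usable): 192.168.241.0/25
64 hosts -> /25 (126 usable): 192.168.241.128/25
Allocation: 192.168.240.0/24 (179 hosts, 254 usable); 192.168.241.0/25 (69 hosts, 126 usable); 192.168.241.128/25 (64 hosts, 126 usable)


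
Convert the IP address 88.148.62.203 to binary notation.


88 = 01011000
148 = 10010100
62 = 00111110
203 = 11001011
Binary: 01011000.10010100.00111110.11001011


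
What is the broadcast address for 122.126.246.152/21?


Network: 122.126.240.0/21
Host bits = 11
Set all host bits to 1:
Broadcast: 122.126.247.255


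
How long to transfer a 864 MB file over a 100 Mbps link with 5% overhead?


Effective throughput = 100 * (1 - 5/100) = 95 Mbps
File size in Mb = 864 * 8 = 6912 Mb
Time = 6912 / 95
Time = 72.7579 seconds


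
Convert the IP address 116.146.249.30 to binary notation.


116 = 01110100
146 = 10010010
249 = 11111001
30 = 00011110
Binary: 01110100.10010010.11111001.00011110


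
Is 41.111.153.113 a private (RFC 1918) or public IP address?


RFC 1918 private ranges:
  10.0.0.0/8 (10.0.0.0 - 10.255.255.255)
  172.16.0.0/12 (172.16.0.0 - 172.31.255.255)
  192.168.0.0/16 (192.168.0.0 - 192.168.255.255)
Public (not in any RFC 1918 range)


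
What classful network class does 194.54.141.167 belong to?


First octet: 194
Binary: 11000010
110xxxxx -> Class C (192-223)
Class C, default mask 255.255.255.0 (/24)


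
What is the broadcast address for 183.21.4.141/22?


Network: 183.21.4.0/22
Host bits = 10
Set all host bits to 1:
Broadcast: 183.21.7.255


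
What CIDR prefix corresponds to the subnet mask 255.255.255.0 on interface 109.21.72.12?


Binary: 11111111.11111111.11111111.00000000
Count leading 1s
Prefix: /24


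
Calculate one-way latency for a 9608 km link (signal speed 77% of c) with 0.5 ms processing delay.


Speed = 0.77 * 3e5 km/s = 231000 km/s
Propagation delay = 9608 / 231000 = 0.0416 s = 41.5931 ms
Processing delay = 0.5 ms
Total one-way latency = 42.0931 ms


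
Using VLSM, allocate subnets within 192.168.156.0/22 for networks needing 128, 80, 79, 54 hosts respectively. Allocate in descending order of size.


128 hosts -> /24 (254 usable): 192.168.156.0/24
80 hosts -> /25 (126 usable): 192.168.157.0/25
79 hosts -> /25 (126 usable): 192.168.157.128/25
54 hosts -> /26 (62 usable): 192.168.158.0/26
Allocation: 192.168.156.0/24 (128 hosts, 254 usable); 192.168.157.0/25 (80 hosts, 126 usable); 192.168.157.128/25 (79 hosts, 126 usable); 192.168.158.0/26 (54 hosts, 62 usable)


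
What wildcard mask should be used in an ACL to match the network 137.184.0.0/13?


Subnet mask: 255.248.0.0
Wildcard = 255.255.255.255 - subnet mask
255 - 255 = 0
255 - 248 = 7
255 - 0 = 255
255 - 0 = 255
Wildcard: 0.7.255.255


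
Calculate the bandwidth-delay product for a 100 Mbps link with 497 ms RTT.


BDP = bandwidth * RTT
= 100 Mbps * 497 ms
= 100 * 1e6 * 497 / 1000 bits
= 49700000 bits
= 6212500 bytes
= 6066.8945 KB
BDP = 49700000 bits (6212500 bytes)


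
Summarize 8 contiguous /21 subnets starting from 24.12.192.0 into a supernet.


Original prefix: /21
Number of subnets: 8 = 2^3
New prefix = 21 - 3 = 18
Supernet: 24.12.192.0/18


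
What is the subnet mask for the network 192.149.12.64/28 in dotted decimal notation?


/28 means 28 network bits, 4 host bits
Binary: 11111111111111111111111111110000
Mask: 255.255.255.240


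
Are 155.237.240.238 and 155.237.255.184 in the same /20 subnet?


Mask: 255.255.240.0
155.237.240.238 AND mask = 155.237.240.0
155.237.255.184 AND mask = 155.237.240.0
Yes, same subnet (155.237.240.0)


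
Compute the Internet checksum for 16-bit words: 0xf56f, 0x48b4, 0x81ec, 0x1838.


Sum all words (with carry folding):
+ 0xf56f = 0xf56f
+ 0x48b4 = 0x3e24
+ 0x81ec = 0xc010
+ 0x1838 = 0xd848
One's complement: ~0xd848
Checksum = 0x27b7


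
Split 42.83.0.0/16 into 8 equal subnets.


New prefix = 16 + 3 = 19
Each subnet has 8192 addresses
  42.83.0.0/19
  42.83.32.0/19
  42.83.64.0/19
  42.83.96.0/19
  42.83.128.0/19
  42.83.160.0/19
  42.83.192.0/19
  42.83.224.0/19
Subnets: 42.83.0.0/19, 42.83.32.0/19, 42.83.64.0/19, 42.83.96.0/19, 42.83.128.0/19, 42.83.160.0/19, 42.83.192.0/19, 42.83.224.0/19


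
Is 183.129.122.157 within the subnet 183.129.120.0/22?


Subnet network: 183.129.120.0
Test IP AND mask: 183.129.120.0
Yes, 183.129.122.157 is in 183.129.120.0/22


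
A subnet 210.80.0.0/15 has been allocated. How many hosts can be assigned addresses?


Host bits = 32 - 15 = 17
Total addresses = 2^17 = 131072
Usable = total - 2 (network and broadcast)
Usable hosts: 131070


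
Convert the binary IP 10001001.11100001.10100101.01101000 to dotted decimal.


10001001 = 137
11100001 = 225
10100101 = 165
01101000 = 104
IP: 137.225.165.104


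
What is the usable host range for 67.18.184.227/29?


Network: 67.18.184.224
Broadcast: 67.18.184.231
First usable = network + 1
Last usable = broadcast - 1
Range: 67.18.184.225 to 67.18.184.230


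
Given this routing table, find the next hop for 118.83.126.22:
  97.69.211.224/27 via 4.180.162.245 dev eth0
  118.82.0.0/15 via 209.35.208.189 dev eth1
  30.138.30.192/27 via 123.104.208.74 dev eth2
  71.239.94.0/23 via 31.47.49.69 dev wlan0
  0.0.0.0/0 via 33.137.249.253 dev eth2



Longest prefix match for 118.83.126.22:
  /27 97.69.211.224: no
  /15 118.82.0.0: MATCH
  /27 30.138.30.192: no
  /23 71.239.94.0: no
  /0 0.0.0.0: MATCH
Selected: next-hop 209.35.208.189 via eth1 (matched /15)


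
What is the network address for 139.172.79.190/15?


IP:   10001011.10101100.01001111.10111110
Mask: 11111111.11111110.00000000.00000000
AND operation:
Net:  10001011.10101100.00000000.00000000
Network: 139.172.0.0/15


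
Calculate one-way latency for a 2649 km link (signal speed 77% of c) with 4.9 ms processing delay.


Speed = 0.77 * 3e5 km/s = 231000 km/s
Propagation delay = 2649 / 231000 = 0.0115 s = 11.4675 ms
Processing delay = 4.9 ms
Total one-way latency = 16.3675 ms


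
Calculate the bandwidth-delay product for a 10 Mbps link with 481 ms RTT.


BDP = bandwidth * RTT
= 10 Mbps * 481 ms
= 10 * 1e6 * 481 / 1000 bits
= 4810000 bits
= 601250 bytes
= 587.1582 KB
BDP = 4810000 bits (601250 bytes)


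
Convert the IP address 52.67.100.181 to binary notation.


52 = 00110100
67 = 01000011
100 = 01100100
181 = 10110101
Binary: 00110100.01000011.01100100.10110101


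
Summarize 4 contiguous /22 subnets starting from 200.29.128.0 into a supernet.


Original prefix: /22
Number of subnets: 4 = 2^2
New prefix = 22 - 2 = 20
Supernet: 200.29.128.0/20


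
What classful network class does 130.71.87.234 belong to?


First octet: 130
Binary: 10000010
10xxxxxx -> Class B (128-191)
Class B, default mask 255.255.0.0 (/16)


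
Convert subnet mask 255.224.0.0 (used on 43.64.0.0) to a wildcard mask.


Subnet mask: 255.224.0.0
Wildcard = 255.255.255.255 - subnet mask
255 - 255 = 0
255 - 224 = 31
255 - 0 = 255
255 - 0 = 255
Wildcard: 0.31.255.255


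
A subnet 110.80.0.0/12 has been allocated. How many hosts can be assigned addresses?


Host bits = 32 - 12 = 20
Total addresses = 2^20 = 1048576
Usable = total - 2 (network and broadcast)
Usable hosts: 1048574


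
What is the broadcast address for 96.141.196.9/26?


Network: 96.141.196.0/26
Host bits = 6
Set all host bits to 1:
Broadcast: 96.141.196.63


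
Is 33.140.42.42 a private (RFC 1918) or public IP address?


RFC 1918 private ranges:
  10.0.0.0/8 (10.0.0.0 - 10.255.255.255)
  172.16.0.0/12 (172.16.0.0 - 172.31.255.255)
  192.168.0.0/16 (192.168.0.0 - 192.168.255.255)
Public (not in any RFC 1918 range)


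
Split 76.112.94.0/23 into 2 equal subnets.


New prefix = 23 + 1 = 24
Each subnet has 256 addresses
  76.112.94.0/24
  76.112.95.0/24
Subnets: 76.112.94.0/24, 76.112.95.0/24


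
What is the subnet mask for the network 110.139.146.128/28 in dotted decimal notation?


/28 means 28 network bits, 4 host bits
Binary: 11111111111111111111111111110000
Mask: 255.255.255.240


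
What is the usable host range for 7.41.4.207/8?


Network: 7.0.0.0
Broadcast: 7.255.255.255
First usable = network + 1
Last usable = broadcast - 1
Range: 7.0.0.1 to 7.255.255.254


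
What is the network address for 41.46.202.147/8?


IP:   00101001.00101110.11001010.10010011
Mask: 11111111.00000000.00000000.00000000
AND operation:
Net:  00101001.00000000.00000000.00000000
Network: 41.0.0.0/8


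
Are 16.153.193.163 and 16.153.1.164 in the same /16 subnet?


Mask: 255.255.0.0
16.153.193.163 AND mask = 16.153.0.0
16.153.1.164 AND mask = 16.153.0.0
Yes, same subnet (16.153.0.0)


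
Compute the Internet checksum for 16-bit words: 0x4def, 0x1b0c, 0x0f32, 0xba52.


Sum all words (with carry folding):
+ 0x4def = 0x4def
+ 0x1b0c = 0x68fb
+ 0x0f32 = 0x782d
+ 0xba52 = 0x3280
One's complement: ~0x3280
Checksum = 0xcd7f


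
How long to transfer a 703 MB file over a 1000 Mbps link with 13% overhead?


Effective throughput = 1000 * (1 - 13/100) = 870 Mbps
File size in Mb = 703 * 8 = 5624 Mb
Time = 5624 / 870
Time = 6.4644 seconds


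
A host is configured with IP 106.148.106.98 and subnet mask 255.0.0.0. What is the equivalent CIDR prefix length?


Binary: 11111111.00000000.00000000.00000000
Count leading 1s
Prefix: /8


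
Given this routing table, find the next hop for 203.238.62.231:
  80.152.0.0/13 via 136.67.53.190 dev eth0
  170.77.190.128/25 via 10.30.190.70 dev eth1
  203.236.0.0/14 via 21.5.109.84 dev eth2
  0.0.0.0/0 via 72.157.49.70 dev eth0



Longest prefix match for 203.238.62.231:
  /13 80.152.0.0: no
  /25 170.77.190.128: no
  /14 203.236.0.0: MATCH
  /0 0.0.0.0: MATCH
Selected: next-hop 21.5.109.84 via eth2 (matched /14)


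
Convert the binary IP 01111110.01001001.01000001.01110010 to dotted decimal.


01111110 = 126
01001001 = 73
01000001 = 65
01110010 = 114
IP: 126.73.65.114


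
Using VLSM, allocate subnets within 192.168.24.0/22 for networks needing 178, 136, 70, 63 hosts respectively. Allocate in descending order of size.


178 hosts -> /24 (254 usable): 192.168.24.0/24
136 hosts -> /24 (254 usable): 192.168.25.0/24
70 hosts -> /25 (126 usable): 192.168.26.0/25
63 hosts -> /25 (126 usable): 192.168.26.128/25
Allocation: 192.168.24.0/24 (178 hosts, 254 usable); 192.168.25.0/24 (136 hosts, 254 usable); 192.168.26.0/25 (70 hosts, 126 usable); 192.168.26.128/25 (63 hosts, 126 usable)


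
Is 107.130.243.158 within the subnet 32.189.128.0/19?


Subnet network: 32.189.128.0
Test IP AND mask: 107.130.224.0
No, 107.130.243.158 is not in 32.189.128.0/19


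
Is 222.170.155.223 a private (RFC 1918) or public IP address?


RFC 1918 private ranges:
  10.0.0.0/8 (10.0.0.0 - 10.255.255.255)
  172.16.0.0/12 (172.16.0.0 - 172.31.255.255)
  192.168.0.0/16 (192.168.0.0 - 192.168.255.255)
Public (not in any RFC 1918 range)


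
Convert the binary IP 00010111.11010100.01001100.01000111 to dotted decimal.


00010111 = 23
11010100 = 212
01001100 = 76
01000111 = 71
IP: 23.212.76.71


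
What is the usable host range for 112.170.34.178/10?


Network: 112.128.0.0
Broadcast: 112.191.255.255
First usable = network + 1
Last usable = broadcast - 1
Range: 112.128.0.1 to 112.191.255.254


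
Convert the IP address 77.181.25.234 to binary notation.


77 = 01001101
181 = 10110101
25 = 00011001
234 = 11101010
Binary: 01001101.10110101.00011001.11101010


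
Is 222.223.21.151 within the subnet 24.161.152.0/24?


Subnet network: 24.161.152.0
Test IP AND mask: 222.223.21.0
No, 222.223.21.151 is not in 24.161.152.0/24


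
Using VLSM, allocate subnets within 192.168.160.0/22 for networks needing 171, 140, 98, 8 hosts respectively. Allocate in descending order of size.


171 hosts -> /24 (254 usable): 192.168.160.0/24
140 hosts -> /24 (254 usable): 192.168.161.0/24
98 hosts -> /25 (126 usable): 192.168.162.0/25
8 hosts -> /28 (14 usable): 192.168.162.128/28
Allocation: 192.168.160.0/24 (171 hosts, 254 usable); 192.168.161.0/24 (140 hosts, 254 usable); 192.168.162.0/25 (98 hosts, 126 usable); 192.168.162.128/28 (8 hosts, 14 usable)


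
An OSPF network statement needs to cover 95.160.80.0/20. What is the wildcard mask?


Subnet mask: 255.255.240.0
Wildcard = 255.255.255.255 - subnet mask
255 - 255 = 0
255 - 255 = 0
255 - 240 = 15
255 - 0 = 255
Wildcard: 0.0.15.255


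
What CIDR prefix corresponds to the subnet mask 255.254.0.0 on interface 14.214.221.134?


Binary: 11111111.11111110.00000000.00000000
Count leading 1s
Prefix: /15


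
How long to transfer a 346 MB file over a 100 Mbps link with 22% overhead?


Effective throughput = 100 * (1 - 22/100) = 78 Mbps
File size in Mb = 346 * 8 = 2768 Mb
Time = 2768 / 78
Time = 35.4872 seconds


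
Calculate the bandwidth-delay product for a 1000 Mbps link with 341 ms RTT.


BDP = bandwidth * RTT
= 1000 Mbps * 341 ms
= 1000 * 1e6 * 341 / 1000 bits
= 341000000 bits
= 42625000 bytes
= 41625.9766 KB
BDP = 341000000 bits (42625000 bytes)


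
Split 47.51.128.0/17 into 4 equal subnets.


New prefix = 17 + 2 = 19
Each subnet has 8192 addresses
  47.51.128.0/19
  47.51.160.0/19
  47.51.192.0/19
  47.51.224.0/19
Subnets: 47.51.128.0/19, 47.51.160.0/19, 47.51.192.0/19, 47.51.224.0/19


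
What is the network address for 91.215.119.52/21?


IP:   01011011.11010111.01110111.00110100
Mask: 11111111.11111111.11111000.00000000
AND operation:
Net:  01011011.11010111.01110000.00000000
Network: 91.215.112.0/21


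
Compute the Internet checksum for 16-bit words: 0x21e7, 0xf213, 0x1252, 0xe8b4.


Sum all words (with carry folding):
+ 0x21e7 = 0x21e7
+ 0xf213 = 0x13fb
+ 0x1252 = 0x264d
+ 0xe8b4 = 0x0f02
One's complement: ~0x0f02
Checksum = 0xf0fd


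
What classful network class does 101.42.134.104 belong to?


First octet: 101
Binary: 01100101
0xxxxxxx -> Class A (1-126)
Class A, default mask 255.0.0.0 (/8)


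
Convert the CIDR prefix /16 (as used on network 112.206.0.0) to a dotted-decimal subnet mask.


/16 means 16 network bits, 16 host bits
Binary: 11111111111111110000000000000000
Mask: 255.255.0.0


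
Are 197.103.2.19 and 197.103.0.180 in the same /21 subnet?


Mask: 255.255.248.0
197.103.2.19 AND mask = 197.103.0.0
197.103.0.180 AND mask = 197.103.0.0
Yes, same subnet (197.103.0.0)


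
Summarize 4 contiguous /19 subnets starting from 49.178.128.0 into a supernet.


Original prefix: /19
Number of subnets: 4 = 2^2
New prefix = 19 - 2 = 17
Supernet: 49.178.128.0/17


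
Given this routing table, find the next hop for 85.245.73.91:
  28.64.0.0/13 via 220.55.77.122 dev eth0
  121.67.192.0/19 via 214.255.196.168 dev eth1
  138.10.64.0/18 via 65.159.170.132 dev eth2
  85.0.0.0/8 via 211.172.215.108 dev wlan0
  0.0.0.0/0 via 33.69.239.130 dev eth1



Longest prefix match for 85.245.73.91:
  /13 28.64.0.0: no
  /19 121.67.192.0: no
  /18 138.10.64.0: no
  /8 85.0.0.0: MATCH
  /0 0.0.0.0: MATCH
Selected: next-hop 211.172.215.108 via wlan0 (matched /8)


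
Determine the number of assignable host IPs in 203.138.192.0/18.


Host bits = 32 - 18 = 14
Total addresses = 2^14 = 16384
Usable = total - 2 (network and broadcast)
Usable hosts: 16382


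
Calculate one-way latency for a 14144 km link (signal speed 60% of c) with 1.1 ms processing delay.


Speed = 0.6 * 3e5 km/s = 180000 km/s
Propagation delay = 14144 / 180000 = 0.0786 s = 78.5778 ms
Processing delay = 1.1 ms
Total one-way latency = 79.6778 ms


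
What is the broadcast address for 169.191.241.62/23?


Network: 169.191.240.0/23
Host bits = 9
Set all host bits to 1:
Broadcast: 169.191.241.255


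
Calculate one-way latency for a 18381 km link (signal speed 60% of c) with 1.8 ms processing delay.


Speed = 0.6 * 3e5 km/s = 180000 km/s
Propagation delay = 18381 / 180000 = 0.1021 s = 102.1167 ms
Processing delay = 1.8 ms
Total one-way latency = 103.9167 ms


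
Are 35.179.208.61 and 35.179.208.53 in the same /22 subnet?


Mask: 255.255.252.0
35.179.208.61 AND mask = 35.179.208.0
35.179.208.53 AND mask = 35.179.208.0
Yes, same subnet (35.179.208.0)


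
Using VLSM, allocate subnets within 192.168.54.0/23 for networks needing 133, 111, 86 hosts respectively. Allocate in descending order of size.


133 hosts -> /24 (254 usable): 192.168.54.0/24
111 hosts -> /25 (126 usable): 192.168.55.0/25
86 hosts -> /25 (126 usable): 192.168.55.128/25
Allocation: 192.168.54.0/24 (133 hosts, 254 usable); 192.168.55.0/25 (111 hosts, 126 usable); 192.168.55.128/25 (86 hosts, 126 usable)


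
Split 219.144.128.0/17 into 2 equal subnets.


New prefix = 17 + 1 = 18
Each subnet has 16384 addresses
  219.144.128.0/18
  219.144.192.0/18
Subnets: 219.144.128.0/18, 219.144.192.0/18


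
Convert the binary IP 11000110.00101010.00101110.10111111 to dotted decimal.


11000110 = 198
00101010 = 42
00101110 = 46
10111111 = 191
IP: 198.42.46.191


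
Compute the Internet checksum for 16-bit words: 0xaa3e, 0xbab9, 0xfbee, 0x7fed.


Sum all words (with carry folding):
+ 0xaa3e = 0xaa3e
+ 0xbab9 = 0x64f8
+ 0xfbee = 0x60e7
+ 0x7fed = 0xe0d4
One's complement: ~0xe0d4
Checksum = 0x1f2b


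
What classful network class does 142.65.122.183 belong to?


First octet: 142
Binary: 10001110
10xxxxxx -> Class B (128-191)
Class B, default mask 255.255.0.0 (/16)


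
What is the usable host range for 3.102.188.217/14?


Network: 3.100.0.0
Broadcast: 3.103.255.255
First usable = network + 1
Last usable = broadcast - 1
Range: 3.100.0.1 to 3.103.255.254


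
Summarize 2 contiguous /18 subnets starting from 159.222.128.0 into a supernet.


Original prefix: /18
Number of subnets: 2 = 2^1
New prefix = 18 - 1 = 17
Supernet: 159.222.128.0/17


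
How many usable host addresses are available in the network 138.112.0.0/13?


Host bits = 32 - 13 = 19
Total addresses = 2^19 = 524288
Usable = total - 2 (network and broadcast)
Usable hosts: 524286


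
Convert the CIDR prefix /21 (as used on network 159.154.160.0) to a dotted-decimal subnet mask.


/21 means 21 network bits, 11 host bits
Binary: 11111111111111111111100000000000
Mask: 255.255.248.0


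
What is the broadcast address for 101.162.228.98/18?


Network: 101.162.192.0/18
Host bits = 14
Set all host bits to 1:
Broadcast: 101.162.255.255


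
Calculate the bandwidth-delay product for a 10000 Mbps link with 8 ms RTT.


BDP = bandwidth * RTT
= 10000 Mbps * 8 ms
= 10000 * 1e6 * 8 / 1000 bits
= 80000000 bits
= 10000000 bytes
= 9765.625 KB
BDP = 80000000 bits (10000000 bytes)


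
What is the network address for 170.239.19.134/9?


IP:   10101010.11101111.00010011.10000110
Mask: 11111111.10000000.00000000.00000000
AND operation:
Net:  10101010.10000000.00000000.00000000
Network: 170.128.0.0/9


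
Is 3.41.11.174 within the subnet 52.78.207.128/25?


Subnet network: 52.78.207.128
Test IP AND mask: 3.41.11.128
No, 3.41.11.174 is not in 52.78.207.128/25


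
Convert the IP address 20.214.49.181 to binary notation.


20 = 00010100
214 = 11010110
49 = 00110001
181 = 10110101
Binary: 00010100.11010110.00110001.10110101


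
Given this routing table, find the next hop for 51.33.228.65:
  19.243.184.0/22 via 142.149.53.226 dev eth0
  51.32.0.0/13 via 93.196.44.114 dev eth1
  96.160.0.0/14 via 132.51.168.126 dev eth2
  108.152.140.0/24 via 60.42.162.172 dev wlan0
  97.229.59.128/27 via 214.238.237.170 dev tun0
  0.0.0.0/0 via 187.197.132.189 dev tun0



Longest prefix match for 51.33.228.65:
  /22 19.243.184.0: no
  /13 51.32.0.0: MATCH
  /14 96.160.0.0: no
  /24 108.152.140.0: no
  /27 97.229.59.128: no
  /0 0.0.0.0: MATCH
Selected: next-hop 93.196.44.114 via eth1 (matched /13)


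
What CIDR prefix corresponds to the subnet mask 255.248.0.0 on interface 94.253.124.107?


Binary: 11111111.11111000.00000000.00000000
Count leading 1s
Prefix: /13


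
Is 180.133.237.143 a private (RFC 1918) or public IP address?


RFC 1918 private ranges:
  10.0.0.0/8 (10.0.0.0 - 10.255.255.255)
  172.16.0.0/12 (172.16.0.0 - 172.31.255.255)
  192.168.0.0/16 (192.168.0.0 - 192.168.255.255)
Public (not in any RFC 1918 range)


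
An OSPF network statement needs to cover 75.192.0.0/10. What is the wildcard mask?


Subnet mask: 255.192.0.0
Wildcard = 255.255.255.255 - subnet mask
255 - 255 = 0
255 - 192 = 63
255 - 0 = 255
255 - 0 = 255
Wildcard: 0.63.255.255


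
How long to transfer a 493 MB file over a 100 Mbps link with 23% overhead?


Effective throughput = 100 * (1 - 23/100) = 77 Mbps
File size in Mb = 493 * 8 = 3944 Mb
Time = 3944 / 77
Time = 51.2208 seconds


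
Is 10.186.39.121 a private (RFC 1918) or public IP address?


RFC 1918 private ranges:
  10.0.0.0/8 (10.0.0.0 - 10.255.255.255)
  172.16.0.0/12 (172.16.0.0 - 172.31.255.255)
  192.168.0.0/16 (192.168.0.0 - 192.168.255.255)
Private (in 10.0.0.0/8)


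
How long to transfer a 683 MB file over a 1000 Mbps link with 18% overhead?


Effective throughput = 1000 * (1 - 18/100) = 820.0 Mbps
File size in Mb = 683 * 8 = 5464 Mb
Time = 5464 / 820.0
Time = 6.6634 seconds


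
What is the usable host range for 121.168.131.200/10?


Network: 121.128.0.0
Broadcast: 121.191.255.255
First usable = network + 1
Last usable = broadcast - 1
Range: 121.128.0.1 to 121.191.255.254


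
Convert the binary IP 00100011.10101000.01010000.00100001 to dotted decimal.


00100011 = 35
10101000 = 168
01010000 = 80
00100001 = 33
IP: 35.168.80.33


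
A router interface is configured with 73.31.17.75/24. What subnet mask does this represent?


/24 means 24 network bits, 8 host bits
Binary: 11111111111111111111111100000000
Mask: 255.255.255.0


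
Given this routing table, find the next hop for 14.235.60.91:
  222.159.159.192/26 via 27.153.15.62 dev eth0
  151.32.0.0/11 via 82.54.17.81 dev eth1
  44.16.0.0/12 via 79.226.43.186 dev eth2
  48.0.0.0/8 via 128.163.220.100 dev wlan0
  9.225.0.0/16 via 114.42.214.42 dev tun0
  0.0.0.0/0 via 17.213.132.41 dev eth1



Longest prefix match for 14.235.60.91:
  /26 222.159.159.192: no
  /11 151.32.0.0: no
  /12 44.16.0.0: no
  /8 48.0.0.0: no
  /16 9.225.0.0: no
  /0 0.0.0.0: MATCH
Selected: next-hop 17.213.132.41 via eth1 (matched /0)


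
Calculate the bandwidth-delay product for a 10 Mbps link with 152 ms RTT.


BDP = bandwidth * RTT
= 10 Mbps * 152 ms
= 10 * 1e6 * 152 / 1000 bits
= 1520000 bits
= 190000 bytes
= 185.5469 KB
BDP = 1520000 bits (190000 bytes)


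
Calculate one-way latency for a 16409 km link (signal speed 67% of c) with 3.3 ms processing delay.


Speed = 0.67 * 3e5 km/s = 201000 km/s
Propagation delay = 16409 / 201000 = 0.0816 s = 81.6368 ms
Processing delay = 3.3 ms
Total one-way latency = 84.9368 ms


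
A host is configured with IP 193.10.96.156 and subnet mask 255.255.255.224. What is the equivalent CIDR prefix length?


Binary: 11111111.11111111.11111111.11100000
Count leading 1s
Prefix: /27


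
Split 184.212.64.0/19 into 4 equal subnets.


New prefix = 19 + 2 = 21
Each subnet has 2048 addresses
  184.212.64.0/21
  184.212.72.0/21
  184.212.80.0/21
  184.212.88.0/21
Subnets: 184.212.64.0/21, 184.212.72.0/21, 184.212.80.0/21, 184.212.88.0/21


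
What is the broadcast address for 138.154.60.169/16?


Network: 138.154.0.0/16
Host bits = 16
Set all host bits to 1:
Broadcast: 138.154.255.255


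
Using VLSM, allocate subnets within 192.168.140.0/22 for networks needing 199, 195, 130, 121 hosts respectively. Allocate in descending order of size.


199 hosts -> /24 (254 usable): 192.168.140.0/24
195 hosts -> /24 (254 usable): 192.168.141.0/24
130 hosts -> /24 (254 usable): 192.168.142.0/24
121 hosts -> /25 (126 usable): 192.168.143.0/25
Allocation: 192.168.140.0/24 (199 hosts, 254 usable); 192.168.141.0/24 (195 hosts, 254 usable); 192.168.142.0/24 (130 hosts, 254 usable); 192.168.143.0/25 (121 hosts, 126 usable)


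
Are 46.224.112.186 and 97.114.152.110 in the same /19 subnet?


Mask: 255.255.224.0
46.224.112.186 AND mask = 46.224.96.0
97.114.152.110 AND mask = 97.114.128.0
No, different subnets (46.224.96.0 vs 97.114.128.0)


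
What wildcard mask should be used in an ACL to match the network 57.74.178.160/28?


Subnet mask: 255.255.255.240
Wildcard = 255.255.255.255 - subnet mask
255 - 255 = 0
255 - 255 = 0
255 - 255 = 0
255 - 240 = 15
Wildcard: 0.0.0.15


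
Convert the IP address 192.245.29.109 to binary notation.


192 = 11000000
245 = 11110101
29 = 00011101
109 = 01101101
Binary: 11000000.11110101.00011101.01101101


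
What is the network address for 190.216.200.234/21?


IP:   10111110.11011000.11001000.11101010
Mask: 11111111.11111111.11111000.00000000
AND operation:
Net:  10111110.11011000.11001000.00000000
Network: 190.216.200.0/21


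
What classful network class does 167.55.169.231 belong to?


First octet: 167
Binary: 10100111
10xxxxxx -> Class B (128-191)
Class B, default mask 255.255.0.0 (/16)


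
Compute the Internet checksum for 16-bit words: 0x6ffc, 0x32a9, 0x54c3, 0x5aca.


Sum all words (with carry folding):
+ 0x6ffc = 0x6ffc
+ 0x32a9 = 0xa2a5
+ 0x54c3 = 0xf768
+ 0x5aca = 0x5233
One's complement: ~0x5233
Checksum = 0xadcc


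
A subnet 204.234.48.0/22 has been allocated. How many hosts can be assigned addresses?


Host bits = 32 - 22 = 10
Total addresses = 2^10 = 1024
Usable = total - 2 (network and broadcast)
Usable hosts: 1022


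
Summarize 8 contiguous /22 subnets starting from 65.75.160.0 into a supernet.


Original prefix: /22
Number of subnets: 8 = 2^3
New prefix = 22 - 3 = 19
Supernet: 65.75.160.0/19


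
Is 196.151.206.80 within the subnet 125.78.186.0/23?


Subnet network: 125.78.186.0
Test IP AND mask: 196.151.206.0
No, 196.151.206.80 is not in 125.78.186.0/23


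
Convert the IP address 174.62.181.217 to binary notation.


174 = 10101110
62 = 00111110
181 = 10110101
217 = 11011001
Binary: 10101110.00111110.10110101.11011001


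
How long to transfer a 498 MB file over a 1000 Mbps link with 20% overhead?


Effective throughput = 1000 * (1 - 20/100) = 800 Mbps
File size in Mb = 498 * 8 = 3984 Mb
Time = 3984 / 800
Time = 4.98 seconds


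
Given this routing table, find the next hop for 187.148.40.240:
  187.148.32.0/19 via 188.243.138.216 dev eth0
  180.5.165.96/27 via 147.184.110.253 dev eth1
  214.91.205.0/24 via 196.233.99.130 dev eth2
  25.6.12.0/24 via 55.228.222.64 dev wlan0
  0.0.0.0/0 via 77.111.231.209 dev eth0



Longest prefix match for 187.148.40.240:
  /19 187.148.32.0: MATCH
  /27 180.5.165.96: no
  /24 214.91.205.0: no
  /24 25.6.12.0: no
  /0 0.0.0.0: MATCH
Selected: next-hop 188.243.138.216 via eth0 (matched /19)


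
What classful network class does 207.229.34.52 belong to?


First octet: 207
Binary: 11001111
110xxxxx -> Class C (192-223)
Class C, default mask 255.255.255.0 (/24)


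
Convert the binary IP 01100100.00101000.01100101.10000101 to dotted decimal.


01100100 = 100
00101000 = 40
01100101 = 101
10000101 = 133
IP: 100.40.101.133


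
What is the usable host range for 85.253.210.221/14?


Network: 85.252.0.0
Broadcast: 85.255.255.255
First usable = network + 1
Last usable = broadcast - 1
Range: 85.252.0.1 to 85.255.255.254


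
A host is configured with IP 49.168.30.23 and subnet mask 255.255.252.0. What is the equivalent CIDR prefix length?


Binary: 11111111.11111111.11111100.00000000
Count leading 1s
Prefix: /22


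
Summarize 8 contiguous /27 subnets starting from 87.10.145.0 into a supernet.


Original prefix: /27
Number of subnets: 8 = 2^3
New prefix = 27 - 3 = 24
Supernet: 87.10.145.0/24


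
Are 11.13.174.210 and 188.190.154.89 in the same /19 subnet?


Mask: 255.255.224.0
11.13.174.210 AND mask = 11.13.160.0
188.190.154.89 AND mask = 188.190.128.0
No, different subnets (11.13.160.0 vs 188.190.128.0)


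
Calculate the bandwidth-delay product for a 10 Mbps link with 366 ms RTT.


BDP = bandwidth * RTT
= 10 Mbps * 366 ms
= 10 * 1e6 * 366 / 1000 bits
= 3660000 bits
= 457500 bytes
= 446.7773 KB
BDP = 3660000 bits (457500 bytes)


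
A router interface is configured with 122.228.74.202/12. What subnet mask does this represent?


/12 means 12 network bits, 20 host bits
Binary: 11111111111100000000000000000000
Mask: 255.240.0.0


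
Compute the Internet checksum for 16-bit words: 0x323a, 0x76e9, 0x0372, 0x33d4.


Sum all words (with carry folding):
+ 0x323a = 0x323a
+ 0x76e9 = 0xa923
+ 0x0372 = 0xac95
+ 0x33d4 = 0xe069
One's complement: ~0xe069
Checksum = 0x1f96


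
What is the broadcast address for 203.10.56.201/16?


Network: 203.10.0.0/16
Host bits = 16
Set all host bits to 1:
Broadcast: 203.10.255.255


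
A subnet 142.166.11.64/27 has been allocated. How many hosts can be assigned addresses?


Host bits = 32 - 27 = 5
Total addresses = 2^5 = 32
Usable = total - 2 (network and broadcast)
Usable hosts: 30


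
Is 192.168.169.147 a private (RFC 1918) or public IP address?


RFC 1918 private ranges:
  10.0.0.0/8 (10.0.0.0 - 10.255.255.255)
  172.16.0.0/12 (172.16.0.0 - 172.31.255.255)
  192.168.0.0/16 (192.168.0.0 - 192.168.255.255)
Private (in 192.168.0.0/16)


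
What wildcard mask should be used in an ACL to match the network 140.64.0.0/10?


Subnet mask: 255.192.0.0
Wildcard = 255.255.255.255 - subnet mask
255 - 255 = 0
255 - 192 = 63
255 - 0 = 255
255 - 0 = 255
Wildcard: 0.63.255.255


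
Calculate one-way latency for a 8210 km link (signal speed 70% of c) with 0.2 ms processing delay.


Speed = 0.7 * 3e5 km/s = 210000 km/s
Propagation delay = 8210 / 210000 = 0.0391 s = 39.0952 ms
Processing delay = 0.2 ms
Total one-way latency = 39.2952 ms


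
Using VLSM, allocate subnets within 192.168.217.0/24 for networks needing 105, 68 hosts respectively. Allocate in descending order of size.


105 hosts -> /25 (126 usable): 192.168.217.0/25
68 hosts -> /25 (126 usable): 192.168.217.128/25
Allocation: 192.168.217.0/25 (105 hosts, 126 usable); 192.168.217.128/25 (68 hosts, 126 usable)


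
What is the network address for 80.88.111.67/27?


IP:   01010000.01011000.01101111.01000011
Mask: 11111111.11111111.11111111.11100000
AND operation:
Net:  01010000.01011000.01101111.01000000
Network: 80.88.111.64/27


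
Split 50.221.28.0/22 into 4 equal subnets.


New prefix = 22 + 2 = 24
Each subnet has 256 addresses
  50.221.28.0/24
  50.221.29.0/24
  50.221.30.0/24
  50.221.31.0/24
Subnets: 50.221.28.0/24, 50.221.29.0/24, 50.221.30.0/24, 50.221.31.0/24


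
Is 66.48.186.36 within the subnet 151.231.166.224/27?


Subnet network: 151.231.166.224
Test IP AND mask: 66.48.186.32
No, 66.48.186.36 is not in 151.231.166.224/27


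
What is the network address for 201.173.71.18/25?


IP:   11001001.10101101.01000111.00010010
Mask: 11111111.11111111.11111111.10000000
AND operation:
Net:  11001001.10101101.01000111.00000000
Network: 201.173.71.0/25


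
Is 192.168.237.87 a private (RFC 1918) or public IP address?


RFC 1918 private ranges:
  10.0.0.0/8 (10.0.0.0 - 10.255.255.255)
  172.16.0.0/12 (172.16.0.0 - 172.31.255.255)
  192.168.0.0/16 (192.168.0.0 - 192.168.255.255)
Private (in 192.168.0.0/16)


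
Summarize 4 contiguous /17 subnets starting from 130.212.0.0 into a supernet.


Original prefix: /17
Number of subnets: 4 = 2^2
New prefix = 17 - 2 = 15
Supernet: 130.212.0.0/15


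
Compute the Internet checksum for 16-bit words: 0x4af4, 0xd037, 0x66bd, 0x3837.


Sum all words (with carry folding):
+ 0x4af4 = 0x4af4
+ 0xd037 = 0x1b2c
+ 0x66bd = 0x81e9
+ 0x3837 = 0xba20
One's complement: ~0xba20
Checksum = 0x45df


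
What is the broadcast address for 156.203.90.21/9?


Network: 156.128.0.0/9
Host bits = 23
Set all host bits to 1:
Broadcast: 156.255.255.255


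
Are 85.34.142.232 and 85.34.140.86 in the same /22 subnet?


Mask: 255.255.252.0
85.34.142.232 AND mask = 85.34.140.0
85.34.140.86 AND mask = 85.34.140.0
Yes, same subnet (85.34.140.0)


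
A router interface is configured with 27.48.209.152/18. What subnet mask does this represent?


/18 means 18 network bits, 14 host bits
Binary: 11111111111111111100000000000000
Mask: 255.255.192.0


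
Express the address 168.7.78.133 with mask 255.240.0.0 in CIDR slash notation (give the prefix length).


Binary: 11111111.11110000.00000000.00000000
Count leading 1s
Prefix: /12


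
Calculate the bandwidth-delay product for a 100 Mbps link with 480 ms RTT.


BDP = bandwidth * RTT
= 100 Mbps * 480 ms
= 100 * 1e6 * 480 / 1000 bits
= 48000000 bits
= 6000000 bytes
= 5859.375 KB
BDP = 48000000 bits (6000000 bytes)


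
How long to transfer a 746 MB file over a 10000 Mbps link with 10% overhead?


Effective throughput = 10000 * (1 - 10/100) = 9000 Mbps
File size in Mb = 746 * 8 = 5968 Mb
Time = 5968 / 9000
Time = 0.6631 seconds


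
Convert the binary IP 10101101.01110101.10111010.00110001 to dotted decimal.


10101101 = 173
01110101 = 117
10111010 = 186
00110001 = 49
IP: 173.117.186.49


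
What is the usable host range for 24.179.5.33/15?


Network: 24.178.0.0
Broadcast: 24.179.255.255
First usable = network + 1
Last usable = broadcast - 1
Range: 24.178.0.1 to 24.179.255.254


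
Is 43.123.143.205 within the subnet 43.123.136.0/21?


Subnet network: 43.123.136.0
Test IP AND mask: 43.123.136.0
Yes, 43.123.143.205 is in 43.123.136.0/21


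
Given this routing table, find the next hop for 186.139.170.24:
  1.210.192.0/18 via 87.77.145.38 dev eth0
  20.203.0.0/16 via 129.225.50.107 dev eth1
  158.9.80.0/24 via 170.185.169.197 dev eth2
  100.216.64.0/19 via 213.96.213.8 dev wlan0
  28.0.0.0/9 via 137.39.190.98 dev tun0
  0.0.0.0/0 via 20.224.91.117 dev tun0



Longest prefix match for 186.139.170.24:
  /18 1.210.192.0: no
  /16 20.203.0.0: no
  /24 158.9.80.0: no
  /19 100.216.64.0: no
  /9 28.0.0.0: no
  /0 0.0.0.0: MATCH
Selected: next-hop 20.224.91.117 via tun0 (matched /0)


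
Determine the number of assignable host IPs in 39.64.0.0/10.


Host bits = 32 - 10 = 22
Total addresses = 2^22 = 4194304
Usable = total - 2 (network and broadcast)
Usable hosts: 4194302


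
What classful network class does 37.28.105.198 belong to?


First octet: 37
Binary: 00100101
0xxxxxxx -> Class A (1-126)
Class A, default mask 255.0.0.0 (/8)


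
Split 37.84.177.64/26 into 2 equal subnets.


New prefix = 26 + 1 = 27
Each subnet has 32 addresses
  37.84.177.64/27
  37.84.177.96/27
Subnets: 37.84.177.64/27, 37.84.177.96/27


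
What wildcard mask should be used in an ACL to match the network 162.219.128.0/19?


Subnet mask: 255.255.224.0
Wildcard = 255.255.255.255 - subnet mask
255 - 255 = 0
255 - 255 = 0
255 - 224 = 31
255 - 0 = 255
Wildcard: 0.0.31.255


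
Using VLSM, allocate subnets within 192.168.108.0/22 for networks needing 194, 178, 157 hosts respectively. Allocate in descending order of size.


194 hosts -> /24 (254 usable): 192.168.108.0/24
178 hosts -> /24 (254 usable): 192.168.109.0/24
157 hosts -> /24 (254 usable): 192.168.110.0/24
Allocation: 192.168.108.0/24 (194 hosts, 254 usable); 192.168.109.0/24 (178 hosts, 254 usable); 192.168.110.0/24 (157 hosts, 254 usable)


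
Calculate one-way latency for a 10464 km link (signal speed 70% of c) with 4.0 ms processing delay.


Speed = 0.7 * 3e5 km/s = 210000 km/s
Propagation delay = 10464 / 210000 = 0.0498 s = 49.8286 ms
Processing delay = 4.0 ms
Total one-way latency = 53.8286 ms


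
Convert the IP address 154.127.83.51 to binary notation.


154 = 10011010
127 = 01111111
83 = 01010011
51 = 00110011
Binary: 10011010.01111111.01010011.00110011


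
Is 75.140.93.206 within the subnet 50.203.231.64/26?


Subnet network: 50.203.231.64
Test IP AND mask: 75.140.93.192
No, 75.140.93.206 is not in 50.203.231.64/26


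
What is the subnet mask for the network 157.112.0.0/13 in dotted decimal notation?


/13 means 13 network bits, 19 host bits
Binary: 11111111111110000000000000000000
Mask: 255.248.0.0


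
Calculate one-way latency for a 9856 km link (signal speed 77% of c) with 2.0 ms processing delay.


Speed = 0.77 * 3e5 km/s = 231000 km/s
Propagation delay = 9856 / 231000 = 0.0427 s = 42.6667 ms
Processing delay = 2.0 ms
Total one-way latency = 44.6667 ms


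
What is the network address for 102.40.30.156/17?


IP:   01100110.00101000.00011110.10011100
Mask: 11111111.11111111.10000000.00000000
AND operation:
Net:  01100110.00101000.00000000.00000000
Network: 102.40.0.0/17


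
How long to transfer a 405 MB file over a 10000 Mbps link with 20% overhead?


Effective throughput = 10000 * (1 - 20/100) = 8000 Mbps
File size in Mb = 405 * 8 = 3240 Mb
Time = 3240 / 8000
Time = 0.405 seconds


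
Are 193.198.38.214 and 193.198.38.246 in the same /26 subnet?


Mask: 255.255.255.192
193.198.38.214 AND mask = 193.198.38.192
193.198.38.246 AND mask = 193.198.38.192
Yes, same subnet (193.198.38.192)


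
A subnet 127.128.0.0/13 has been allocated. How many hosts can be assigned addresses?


Host bits = 32 - 13 = 19
Total addresses = 2^19 = 524288
Usable = total - 2 (network and broadcast)
Usable hosts: 524286


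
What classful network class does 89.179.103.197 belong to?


First octet: 89
Binary: 01011001
0xxxxxxx -> Class A (1-126)
Class A, default mask 255.0.0.0 (/8)


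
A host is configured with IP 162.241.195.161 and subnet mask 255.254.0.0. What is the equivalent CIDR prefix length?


Binary: 11111111.11111110.00000000.00000000
Count leading 1s
Prefix: /15


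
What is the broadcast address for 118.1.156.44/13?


Network: 118.0.0.0/13
Host bits = 19
Set all host bits to 1:
Broadcast: 118.7.255.255


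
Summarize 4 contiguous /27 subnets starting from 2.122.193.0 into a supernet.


Original prefix: /27
Number of subnets: 4 = 2^2
New prefix = 27 - 2 = 25
Supernet: 2.122.193.0/25


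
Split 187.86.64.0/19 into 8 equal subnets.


New prefix = 19 + 3 = 22
Each subnet has 1024 addresses
  187.86.64.0/22
  187.86.68.0/22
  187.86.72.0/22
  187.86.76.0/22
  187.86.80.0/22
  187.86.84.0/22
  187.86.88.0/22
  187.86.92.0/22
Subnets: 187.86.64.0/22, 187.86.68.0/22, 187.86.72.0/22, 187.86.76.0/22, 187.86.80.0/22, 187.86.84.0/22, 187.86.88.0/22, 187.86.92.0/22


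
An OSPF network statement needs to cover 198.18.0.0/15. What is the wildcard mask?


Subnet mask: 255.254.0.0
Wildcard = 255.255.255.255 - subnet mask
255 - 255 = 0
255 - 254 = 1
255 - 0 = 255
255 - 0 = 255
Wildcard: 0.1.255.255
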